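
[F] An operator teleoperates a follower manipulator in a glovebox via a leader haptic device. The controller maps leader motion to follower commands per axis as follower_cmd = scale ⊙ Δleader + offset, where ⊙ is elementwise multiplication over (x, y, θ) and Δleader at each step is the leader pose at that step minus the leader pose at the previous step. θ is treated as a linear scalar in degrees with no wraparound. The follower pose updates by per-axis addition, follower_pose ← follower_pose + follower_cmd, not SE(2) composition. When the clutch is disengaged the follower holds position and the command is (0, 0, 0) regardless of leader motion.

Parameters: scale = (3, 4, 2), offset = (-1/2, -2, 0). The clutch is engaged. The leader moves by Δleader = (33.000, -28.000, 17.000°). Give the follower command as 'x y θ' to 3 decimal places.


axis x: 3·33.000 + -1/2 = 98.500
axis y: 4·-28.000 + -2 = -114.000
axis θ: 2·17.000 + 0 = 34.000

98.500 -114.000 34.000


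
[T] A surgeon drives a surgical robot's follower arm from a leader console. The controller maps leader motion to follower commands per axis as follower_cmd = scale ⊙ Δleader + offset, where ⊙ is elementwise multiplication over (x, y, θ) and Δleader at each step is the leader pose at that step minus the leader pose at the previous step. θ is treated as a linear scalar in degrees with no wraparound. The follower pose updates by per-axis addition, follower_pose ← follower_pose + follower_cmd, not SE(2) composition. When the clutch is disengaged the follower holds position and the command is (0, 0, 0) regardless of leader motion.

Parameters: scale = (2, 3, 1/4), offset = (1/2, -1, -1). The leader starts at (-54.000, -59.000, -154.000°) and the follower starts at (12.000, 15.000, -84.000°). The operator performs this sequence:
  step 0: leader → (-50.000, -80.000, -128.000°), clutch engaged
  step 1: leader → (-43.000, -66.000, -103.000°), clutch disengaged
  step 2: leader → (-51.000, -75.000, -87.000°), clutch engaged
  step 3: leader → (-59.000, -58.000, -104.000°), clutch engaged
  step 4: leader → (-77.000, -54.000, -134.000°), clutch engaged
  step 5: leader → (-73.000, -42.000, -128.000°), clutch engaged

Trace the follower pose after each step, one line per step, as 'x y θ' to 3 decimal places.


20.500 -49.000 -78.500
20.500 -49.000 -78.500
5.000 -77.000 -75.500
-10.500 -27.000 -80.750
-46.000 -16.000 -89.250
-37.500 19.000 -88.750

step 0: Δleader=(4.000, -21.000, 26.000°), engaged; cmd=(8.500, -64.000, 5.500°) → follower=(20.500, -49.000, -78.500°)
step 1: Δleader=(7.000, 14.000, 25.000°), disengaged; cmd=(0,0,0) → follower holds at (20.500, -49.000, -78.500°)
step 2: Δleader=(-8.000, -9.000, 16.000°), engaged; cmd=(-15.500, -28.000, 3.000°) → follower=(5.000, -77.000, -75.500°)
step 3: Δleader=(-8.000, 17.000, -17.000°), engaged; cmd=(-15.500, 50.000, -5.250°) → follower=(-10.500, -27.000, -80.750°)
step 4: Δleader=(-18.000, 4.000, -30.000°), engaged; cmd=(-35.500, 11.000, -8.500°) → follower=(-46.000, -16.000, -89.250°)
step 5: Δleader=(4.000, 12.000, 6.000°), engaged; cmd=(8.500, 35.000, 0.500°) → follower=(-37.500, 19.000, -88.750°)


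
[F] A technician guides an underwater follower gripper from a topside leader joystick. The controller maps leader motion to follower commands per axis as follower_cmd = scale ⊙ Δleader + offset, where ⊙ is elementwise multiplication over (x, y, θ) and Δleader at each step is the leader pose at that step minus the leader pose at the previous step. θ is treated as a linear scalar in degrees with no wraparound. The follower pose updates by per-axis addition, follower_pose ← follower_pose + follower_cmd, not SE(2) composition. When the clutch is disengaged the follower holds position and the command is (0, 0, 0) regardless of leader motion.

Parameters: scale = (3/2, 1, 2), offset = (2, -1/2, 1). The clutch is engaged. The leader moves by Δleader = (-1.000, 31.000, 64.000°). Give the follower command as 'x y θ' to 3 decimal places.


0.500 30.500 129.000

axis x: 3/2·-1.000 + 2 = 0.500
axis y: 1·31.000 + -1/2 = 30.500
axis θ: 2·64.000 + 1 = 129.000


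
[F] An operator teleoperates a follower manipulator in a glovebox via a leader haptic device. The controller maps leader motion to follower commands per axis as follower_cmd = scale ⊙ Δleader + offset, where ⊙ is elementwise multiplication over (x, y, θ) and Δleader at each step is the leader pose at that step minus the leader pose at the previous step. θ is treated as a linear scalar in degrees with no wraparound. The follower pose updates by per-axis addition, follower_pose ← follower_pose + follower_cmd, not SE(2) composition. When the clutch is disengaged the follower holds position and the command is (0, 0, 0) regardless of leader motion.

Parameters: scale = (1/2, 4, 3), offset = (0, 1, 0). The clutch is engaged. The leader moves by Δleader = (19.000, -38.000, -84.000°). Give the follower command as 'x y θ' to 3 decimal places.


9.500 -151.000 -252.000

axis x: 1/2·19.000 + 0 = 9.500
axis y: 4·-38.000 + 1 = -151.000
axis θ: 3·-84.000 + 0 = -252.000


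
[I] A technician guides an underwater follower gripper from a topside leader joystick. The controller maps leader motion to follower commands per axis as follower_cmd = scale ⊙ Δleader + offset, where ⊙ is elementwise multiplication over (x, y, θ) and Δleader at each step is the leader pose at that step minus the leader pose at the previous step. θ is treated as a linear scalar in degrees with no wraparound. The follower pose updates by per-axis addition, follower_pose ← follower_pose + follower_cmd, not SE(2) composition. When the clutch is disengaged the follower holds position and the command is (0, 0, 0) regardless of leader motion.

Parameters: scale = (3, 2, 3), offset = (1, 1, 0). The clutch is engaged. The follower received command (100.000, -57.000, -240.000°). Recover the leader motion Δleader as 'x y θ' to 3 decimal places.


axis x: (100.000 − 1) / (3) = 33.000
axis y: (-57.000 − 1) / (2) = -29.000
axis θ: (-240.000 − 0) / (3) = -80.000

33.000 -29.000 -80.000


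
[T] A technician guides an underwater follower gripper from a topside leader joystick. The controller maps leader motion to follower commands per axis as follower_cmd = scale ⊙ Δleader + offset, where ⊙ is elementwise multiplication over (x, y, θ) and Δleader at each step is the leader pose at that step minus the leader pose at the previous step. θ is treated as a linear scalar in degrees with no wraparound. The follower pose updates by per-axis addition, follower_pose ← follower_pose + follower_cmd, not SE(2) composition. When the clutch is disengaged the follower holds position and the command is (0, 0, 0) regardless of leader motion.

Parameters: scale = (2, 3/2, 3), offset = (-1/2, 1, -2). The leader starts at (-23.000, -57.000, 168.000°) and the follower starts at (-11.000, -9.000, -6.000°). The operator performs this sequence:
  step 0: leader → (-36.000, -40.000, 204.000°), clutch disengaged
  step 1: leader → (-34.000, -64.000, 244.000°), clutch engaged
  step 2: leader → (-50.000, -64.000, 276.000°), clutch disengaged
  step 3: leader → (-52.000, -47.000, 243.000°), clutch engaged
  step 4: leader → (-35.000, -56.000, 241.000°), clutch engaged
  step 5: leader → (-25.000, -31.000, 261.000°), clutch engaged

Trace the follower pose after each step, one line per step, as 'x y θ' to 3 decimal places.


-11.000 -9.000 -6.000
-7.500 -44.000 112.000
-7.500 -44.000 112.000
-12.000 -17.500 11.000
21.500 -30.000 3.000
41.000 8.500 61.000

step 0: Δleader=(-13.000, 17.000, 36.000°), disengaged; cmd=(0,0,0) → follower holds at (-11.000, -9.000, -6.000°)
step 1: Δleader=(2.000, -24.000, 40.000°), engaged; cmd=(3.500, -35.000, 118.000°) → follower=(-7.500, -44.000, 112.000°)
step 2: Δleader=(-16.000, 0.000, 32.000°), disengaged; cmd=(0,0,0) → follower holds at (-7.500, -44.000, 112.000°)
step 3: Δleader=(-2.000, 17.000, -33.000°), engaged; cmd=(-4.500, 26.500, -101.000°) → follower=(-12.000, -17.500, 11.000°)
step 4: Δleader=(17.000, -9.000, -2.000°), engaged; cmd=(33.500, -12.500, -8.000°) → follower=(21.500, -30.000, 3.000°)
step 5: Δleader=(10.000, 25.000, 20.000°), engaged; cmd=(19.500, 38.500, 58.000°) → follower=(41.000, 8.500, 61.000°)


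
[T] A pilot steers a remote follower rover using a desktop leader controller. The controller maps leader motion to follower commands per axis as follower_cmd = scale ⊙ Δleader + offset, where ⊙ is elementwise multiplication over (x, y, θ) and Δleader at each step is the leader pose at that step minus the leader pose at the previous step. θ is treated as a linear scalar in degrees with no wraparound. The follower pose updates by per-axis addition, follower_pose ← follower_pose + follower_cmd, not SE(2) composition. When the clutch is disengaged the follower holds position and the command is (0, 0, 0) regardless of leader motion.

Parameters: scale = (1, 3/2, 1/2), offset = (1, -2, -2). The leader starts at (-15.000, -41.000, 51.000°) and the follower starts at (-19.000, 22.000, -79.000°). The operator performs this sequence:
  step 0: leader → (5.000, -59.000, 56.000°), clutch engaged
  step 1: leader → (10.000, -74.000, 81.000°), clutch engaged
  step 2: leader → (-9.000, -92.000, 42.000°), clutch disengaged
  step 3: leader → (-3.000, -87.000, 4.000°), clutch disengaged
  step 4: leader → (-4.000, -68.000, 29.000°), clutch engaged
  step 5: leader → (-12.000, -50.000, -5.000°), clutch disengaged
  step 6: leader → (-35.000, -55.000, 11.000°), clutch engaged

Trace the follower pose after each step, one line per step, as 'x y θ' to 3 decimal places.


2.000 -7.000 -78.500
8.000 -31.500 -68.000
8.000 -31.500 -68.000
8.000 -31.500 -68.000
8.000 -5.000 -57.500
8.000 -5.000 -57.500
-14.000 -14.500 -51.500

step 0: Δleader=(20.000, -18.000, 5.000°), engaged; cmd=(21.000, -29.000, 0.500°) → follower=(2.000, -7.000, -78.500°)
step 1: Δleader=(5.000, -15.000, 25.000°), engaged; cmd=(6.000, -24.500, 10.500°) → follower=(8.000, -31.500, -68.000°)
step 2: Δleader=(-19.000, -18.000, -39.000°), disengaged; cmd=(0,0,0) → follower holds at (8.000, -31.500, -68.000°)
step 3: Δleader=(6.000, 5.000, -38.000°), disengaged; cmd=(0,0,0) → follower holds at (8.000, -31.500, -68.000°)
step 4: Δleader=(-1.000, 19.000, 25.000°), engaged; cmd=(0.000, 26.500, 10.500°) → follower=(8.000, -5.000, -57.500°)
step 5: Δleader=(-8.000, 18.000, -34.000°), disengaged; cmd=(0,0,0) → follower holds at (8.000, -5.000, -57.500°)
step 6: Δleader=(-23.000, -5.000, 16.000°), engaged; cmd=(-22.000, -9.500, 6.000°) → follower=(-14.000, -14.500, -51.500°)


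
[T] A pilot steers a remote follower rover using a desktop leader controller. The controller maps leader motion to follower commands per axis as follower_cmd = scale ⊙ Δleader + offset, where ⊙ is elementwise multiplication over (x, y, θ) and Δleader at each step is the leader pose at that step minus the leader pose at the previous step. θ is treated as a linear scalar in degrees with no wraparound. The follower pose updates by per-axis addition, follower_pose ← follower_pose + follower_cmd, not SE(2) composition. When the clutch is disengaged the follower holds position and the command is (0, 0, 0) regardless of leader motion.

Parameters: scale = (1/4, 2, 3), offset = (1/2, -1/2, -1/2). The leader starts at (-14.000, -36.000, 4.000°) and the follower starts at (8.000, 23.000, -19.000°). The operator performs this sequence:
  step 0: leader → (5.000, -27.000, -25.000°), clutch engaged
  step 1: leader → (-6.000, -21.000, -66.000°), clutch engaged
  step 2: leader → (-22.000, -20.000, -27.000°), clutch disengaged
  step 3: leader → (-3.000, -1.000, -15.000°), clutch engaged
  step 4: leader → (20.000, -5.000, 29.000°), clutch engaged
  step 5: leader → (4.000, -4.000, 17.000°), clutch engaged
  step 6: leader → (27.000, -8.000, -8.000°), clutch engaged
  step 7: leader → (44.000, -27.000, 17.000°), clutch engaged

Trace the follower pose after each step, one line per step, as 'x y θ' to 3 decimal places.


13.250 40.500 -106.500
11.000 52.000 -230.000
11.000 52.000 -230.000
16.250 89.500 -194.500
22.500 81.000 -63.000
19.000 82.500 -99.500
25.250 74.000 -175.000
30.000 35.500 -100.500

step 0: Δleader=(19.000, 9.000, -29.000°), engaged; cmd=(5.250, 17.500, -87.500°) → follower=(13.250, 40.500, -106.500°)
step 1: Δleader=(-11.000, 6.000, -41.000°), engaged; cmd=(-2.250, 11.500, -123.500°) → follower=(11.000, 52.000, -230.000°)
step 2: Δleader=(-16.000, 1.000, 39.000°), disengaged; cmd=(0,0,0) → follower holds at (11.000, 52.000, -230.000°)
step 3: Δleader=(19.000, 19.000, 12.000°), engaged; cmd=(5.250, 37.500, 35.500°) → follower=(16.250, 89.500, -194.500°)
step 4: Δleader=(23.000, -4.000, 44.000°), engaged; cmd=(6.250, -8.500, 131.500°) → follower=(22.500, 81.000, -63.000°)
step 5: Δleader=(-16.000, 1.000, -12.000°), engaged; cmd=(-3.500, 1.500, -36.500°) → follower=(19.000, 82.500, -99.500°)
step 6: Δleader=(23.000, -4.000, -25.000°), engaged; cmd=(6.250, -8.500, -75.500°) → follower=(25.250, 74.000, -175.000°)
step 7: Δleader=(17.000, -19.000, 25.000°), engaged; cmd=(4.750, -38.500, 74.500°) → follower=(30.000, 35.500, -100.500°)


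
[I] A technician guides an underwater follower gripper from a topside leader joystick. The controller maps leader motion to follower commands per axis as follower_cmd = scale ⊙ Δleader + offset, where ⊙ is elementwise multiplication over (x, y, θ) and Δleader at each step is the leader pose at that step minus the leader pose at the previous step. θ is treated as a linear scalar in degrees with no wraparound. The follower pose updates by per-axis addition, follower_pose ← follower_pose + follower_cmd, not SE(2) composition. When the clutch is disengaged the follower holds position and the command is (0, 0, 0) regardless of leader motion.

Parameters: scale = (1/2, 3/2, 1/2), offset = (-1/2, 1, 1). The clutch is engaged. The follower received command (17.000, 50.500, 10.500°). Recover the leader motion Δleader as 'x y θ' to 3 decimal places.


35.000 33.000 19.000

axis x: (17.000 − -1/2) / (1/2) = 35.000
axis y: (50.500 − 1) / (3/2) = 33.000
axis θ: (10.500 − 1) / (1/2) = 19.000


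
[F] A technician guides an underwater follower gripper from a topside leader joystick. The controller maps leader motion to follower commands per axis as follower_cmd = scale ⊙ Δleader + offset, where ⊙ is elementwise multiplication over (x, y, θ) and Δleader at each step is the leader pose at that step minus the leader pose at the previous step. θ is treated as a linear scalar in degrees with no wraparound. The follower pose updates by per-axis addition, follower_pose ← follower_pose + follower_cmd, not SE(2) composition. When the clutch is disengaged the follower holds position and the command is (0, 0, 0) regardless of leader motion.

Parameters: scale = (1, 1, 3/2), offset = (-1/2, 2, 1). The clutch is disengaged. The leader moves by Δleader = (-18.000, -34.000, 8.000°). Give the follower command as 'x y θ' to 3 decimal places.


0.000 0.000 0.000

clutch disengaged → follower holds; cmd = (0, 0, 0)


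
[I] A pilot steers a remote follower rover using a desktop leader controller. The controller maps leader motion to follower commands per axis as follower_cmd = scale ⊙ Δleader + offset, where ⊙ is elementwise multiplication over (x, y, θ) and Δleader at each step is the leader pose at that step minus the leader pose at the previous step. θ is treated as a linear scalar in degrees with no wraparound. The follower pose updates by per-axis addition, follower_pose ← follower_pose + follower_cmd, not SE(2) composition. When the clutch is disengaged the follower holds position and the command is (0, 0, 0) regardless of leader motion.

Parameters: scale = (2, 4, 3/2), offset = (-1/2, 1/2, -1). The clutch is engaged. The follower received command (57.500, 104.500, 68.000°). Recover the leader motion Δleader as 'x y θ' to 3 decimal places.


29.000 26.000 46.000

axis x: (57.500 − -1/2) / (2) = 29.000
axis y: (104.500 − 1/2) / (4) = 26.000
axis θ: (68.000 − -1) / (3/2) = 46.000


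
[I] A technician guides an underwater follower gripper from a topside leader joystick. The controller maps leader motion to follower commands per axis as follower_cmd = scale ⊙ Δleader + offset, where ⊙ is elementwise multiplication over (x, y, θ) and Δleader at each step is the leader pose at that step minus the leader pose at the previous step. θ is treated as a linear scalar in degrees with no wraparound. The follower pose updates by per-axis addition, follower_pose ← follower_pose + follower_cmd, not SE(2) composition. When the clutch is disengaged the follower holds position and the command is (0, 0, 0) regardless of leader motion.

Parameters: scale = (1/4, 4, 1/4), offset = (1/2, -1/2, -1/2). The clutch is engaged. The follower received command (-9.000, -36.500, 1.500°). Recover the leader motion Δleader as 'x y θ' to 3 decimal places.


-38.000 -9.000 8.000

axis x: (-9.000 − 1/2) / (1/4) = -38.000
axis y: (-36.500 − -1/2) / (4) = -9.000
axis θ: (1.500 − -1/2) / (1/4) = 8.000


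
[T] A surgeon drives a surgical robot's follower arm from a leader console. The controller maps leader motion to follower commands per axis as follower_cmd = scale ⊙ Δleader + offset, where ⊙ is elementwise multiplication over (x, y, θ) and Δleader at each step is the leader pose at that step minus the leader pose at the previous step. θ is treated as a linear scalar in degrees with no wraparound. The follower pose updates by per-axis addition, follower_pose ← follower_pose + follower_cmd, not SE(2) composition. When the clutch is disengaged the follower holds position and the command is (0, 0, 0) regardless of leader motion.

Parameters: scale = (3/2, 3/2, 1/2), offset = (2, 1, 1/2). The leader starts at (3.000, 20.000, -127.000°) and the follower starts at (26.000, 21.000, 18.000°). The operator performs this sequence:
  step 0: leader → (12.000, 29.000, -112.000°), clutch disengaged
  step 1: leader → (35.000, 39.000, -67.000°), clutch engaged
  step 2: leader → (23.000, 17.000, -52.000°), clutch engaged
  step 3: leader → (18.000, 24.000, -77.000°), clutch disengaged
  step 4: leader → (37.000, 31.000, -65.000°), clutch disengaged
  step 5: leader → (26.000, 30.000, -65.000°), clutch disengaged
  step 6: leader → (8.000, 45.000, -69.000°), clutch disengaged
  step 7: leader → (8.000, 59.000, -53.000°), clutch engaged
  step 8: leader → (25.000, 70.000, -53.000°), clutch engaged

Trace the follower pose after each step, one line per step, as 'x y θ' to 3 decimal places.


step 0: Δleader=(9.000, 9.000, 15.000°), disengaged; cmd=(0,0,0) → follower holds at (26.000, 21.000, 18.000°)
step 1: Δleader=(23.000, 10.000, 45.000°), engaged; cmd=(36.500, 16.000, 23.000°) → follower=(62.500, 37.000, 41.000°)
step 2: Δleader=(-12.000, -22.000, 15.000°), engaged; cmd=(-16.000, -32.000, 8.000°) → follower=(46.500, 5.000, 49.000°)
step 3: Δleader=(-5.000, 7.000, -25.000°), disengaged; cmd=(0,0,0) → follower holds at (46.500, 5.000, 49.000°)
step 4: Δleader=(19.000, 7.000, 12.000°), disengaged; cmd=(0,0,0) → follower holds at (46.500, 5.000, 49.000°)
step 5: Δleader=(-11.000, -1.000, 0.000°), disengaged; cmd=(0,0,0) → follower holds at (46.500, 5.000, 49.000°)
step 6: Δleader=(-18.000, 15.000, -4.000°), disengaged; cmd=(0,0,0) → follower holds at (46.500, 5.000, 49.000°)
step 7: Δleader=(0.000, 14.000, 16.000°), engaged; cmd=(2.000, 22.000, 8.500°) → follower=(48.500, 27.000, 57.500°)
step 8: Δleader=(17.000, 11.000, 0.000°), engaged; cmd=(27.500, 17.500, 0.500°) → follower=(76.000, 44.500, 58.000°)

26.000 21.000 18.000
62.500 37.000 41.000
46.500 5.000 49.000
46.500 5.000 49.000
46.500 5.000 49.000
46.500 5.000 49.000
46.500 5.000 49.000
48.500 27.000 57.500
76.000 44.500 58.000


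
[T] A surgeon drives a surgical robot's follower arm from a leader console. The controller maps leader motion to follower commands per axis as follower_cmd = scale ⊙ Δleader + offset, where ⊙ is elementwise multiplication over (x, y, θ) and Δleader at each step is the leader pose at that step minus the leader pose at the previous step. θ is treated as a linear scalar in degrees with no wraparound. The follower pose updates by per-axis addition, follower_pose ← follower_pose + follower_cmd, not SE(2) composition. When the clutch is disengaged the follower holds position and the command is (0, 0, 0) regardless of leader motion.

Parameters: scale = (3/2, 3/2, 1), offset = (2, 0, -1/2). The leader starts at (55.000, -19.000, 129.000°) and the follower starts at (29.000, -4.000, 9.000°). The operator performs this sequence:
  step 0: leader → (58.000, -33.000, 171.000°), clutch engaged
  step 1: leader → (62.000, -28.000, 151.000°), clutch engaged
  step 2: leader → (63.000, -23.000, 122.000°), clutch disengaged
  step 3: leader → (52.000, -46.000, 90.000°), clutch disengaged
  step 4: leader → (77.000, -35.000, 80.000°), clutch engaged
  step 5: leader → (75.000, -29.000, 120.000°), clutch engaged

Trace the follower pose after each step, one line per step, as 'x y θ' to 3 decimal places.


35.500 -25.000 50.500
43.500 -17.500 30.000
43.500 -17.500 30.000
43.500 -17.500 30.000
83.000 -1.000 19.500
82.000 8.000 59.000

step 0: Δleader=(3.000, -14.000, 42.000°), engaged; cmd=(6.500, -21.000, 41.500°) → follower=(35.500, -25.000, 50.500°)
step 1: Δleader=(4.000, 5.000, -20.000°), engaged; cmd=(8.000, 7.500, -20.500°) → follower=(43.500, -17.500, 30.000°)
step 2: Δleader=(1.000, 5.000, -29.000°), disengaged; cmd=(0,0,0) → follower holds at (43.500, -17.500, 30.000°)
step 3: Δleader=(-11.000, -23.000, -32.000°), disengaged; cmd=(0,0,0) → follower holds at (43.500, -17.500, 30.000°)
step 4: Δleader=(25.000, 11.000, -10.000°), engaged; cmd=(39.500, 16.500, -10.500°) → follower=(83.000, -1.000, 19.500°)
step 5: Δleader=(-2.000, 6.000, 40.000°), engaged; cmd=(-1.000, 9.000, 39.500°) → follower=(82.000, 8.000, 59.000°)


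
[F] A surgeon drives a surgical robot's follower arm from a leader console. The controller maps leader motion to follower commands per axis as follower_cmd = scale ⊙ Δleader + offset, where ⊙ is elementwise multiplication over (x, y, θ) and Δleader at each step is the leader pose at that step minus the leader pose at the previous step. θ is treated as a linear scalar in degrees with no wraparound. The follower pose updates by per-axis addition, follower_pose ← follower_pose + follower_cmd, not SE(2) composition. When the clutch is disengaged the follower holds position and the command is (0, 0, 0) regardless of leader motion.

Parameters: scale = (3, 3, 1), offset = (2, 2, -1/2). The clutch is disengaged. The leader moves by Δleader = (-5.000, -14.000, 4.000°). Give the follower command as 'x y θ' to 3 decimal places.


0.000 0.000 0.000

clutch disengaged → follower holds; cmd = (0, 0, 0)


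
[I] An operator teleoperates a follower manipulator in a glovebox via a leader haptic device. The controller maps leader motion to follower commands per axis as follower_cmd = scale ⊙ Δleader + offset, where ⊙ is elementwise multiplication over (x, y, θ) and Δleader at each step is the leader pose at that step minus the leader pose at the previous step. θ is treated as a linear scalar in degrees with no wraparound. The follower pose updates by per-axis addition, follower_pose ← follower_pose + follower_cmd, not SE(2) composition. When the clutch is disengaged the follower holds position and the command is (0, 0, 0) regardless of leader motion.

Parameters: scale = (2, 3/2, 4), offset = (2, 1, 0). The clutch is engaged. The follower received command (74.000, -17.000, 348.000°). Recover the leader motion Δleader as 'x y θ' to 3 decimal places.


axis x: (74.000 − 2) / (2) = 36.000
axis y: (-17.000 − 1) / (3/2) = -12.000
axis θ: (348.000 − 0) / (4) = 87.000

36.000 -12.000 87.000


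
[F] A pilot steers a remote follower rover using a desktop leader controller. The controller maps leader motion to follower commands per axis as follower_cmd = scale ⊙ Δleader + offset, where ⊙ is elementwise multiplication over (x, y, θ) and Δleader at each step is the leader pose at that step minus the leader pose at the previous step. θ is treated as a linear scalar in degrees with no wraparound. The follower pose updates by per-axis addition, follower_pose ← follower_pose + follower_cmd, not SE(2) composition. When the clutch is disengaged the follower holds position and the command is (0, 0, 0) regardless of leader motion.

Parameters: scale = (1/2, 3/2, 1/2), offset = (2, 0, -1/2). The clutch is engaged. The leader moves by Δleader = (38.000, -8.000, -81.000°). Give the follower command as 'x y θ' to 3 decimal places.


axis x: 1/2·38.000 + 2 = 21.000
axis y: 3/2·-8.000 + 0 = -12.000
axis θ: 1/2·-81.000 + -1/2 = -41.000

21.000 -12.000 -41.000


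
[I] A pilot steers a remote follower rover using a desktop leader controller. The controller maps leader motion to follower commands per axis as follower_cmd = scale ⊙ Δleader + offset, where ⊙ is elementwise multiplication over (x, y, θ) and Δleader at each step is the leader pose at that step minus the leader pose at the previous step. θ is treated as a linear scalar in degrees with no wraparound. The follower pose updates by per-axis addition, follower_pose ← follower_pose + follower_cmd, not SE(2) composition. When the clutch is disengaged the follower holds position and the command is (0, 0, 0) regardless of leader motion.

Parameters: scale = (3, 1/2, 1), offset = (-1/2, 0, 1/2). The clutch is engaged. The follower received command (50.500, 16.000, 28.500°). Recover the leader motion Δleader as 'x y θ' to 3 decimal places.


17.000 32.000 28.000

axis x: (50.500 − -1/2) / (3) = 17.000
axis y: (16.000 − 0) / (1/2) = 32.000
axis θ: (28.500 − 1/2) / (1) = 28.000


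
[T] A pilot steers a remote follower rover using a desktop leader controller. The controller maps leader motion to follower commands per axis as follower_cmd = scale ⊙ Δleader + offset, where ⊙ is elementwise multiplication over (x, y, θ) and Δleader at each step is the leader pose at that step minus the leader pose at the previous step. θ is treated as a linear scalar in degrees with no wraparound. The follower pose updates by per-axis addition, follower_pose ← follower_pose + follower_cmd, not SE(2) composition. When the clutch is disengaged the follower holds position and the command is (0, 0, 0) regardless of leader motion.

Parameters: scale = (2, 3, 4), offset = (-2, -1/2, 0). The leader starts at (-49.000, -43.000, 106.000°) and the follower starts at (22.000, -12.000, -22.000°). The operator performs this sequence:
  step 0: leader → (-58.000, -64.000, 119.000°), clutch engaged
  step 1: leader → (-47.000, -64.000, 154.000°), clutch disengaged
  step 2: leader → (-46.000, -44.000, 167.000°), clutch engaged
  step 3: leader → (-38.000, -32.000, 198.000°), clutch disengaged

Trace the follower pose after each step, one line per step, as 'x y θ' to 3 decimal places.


2.000 -75.500 30.000
2.000 -75.500 30.000
2.000 -16.000 82.000
2.000 -16.000 82.000

step 0: Δleader=(-9.000, -21.000, 13.000°), engaged; cmd=(-20.000, -63.500, 52.000°) → follower=(2.000, -75.500, 30.000°)
step 1: Δleader=(11.000, 0.000, 35.000°), disengaged; cmd=(0,0,0) → follower holds at (2.000, -75.500, 30.000°)
step 2: Δleader=(1.000, 20.000, 13.000°), engaged; cmd=(0.000, 59.500, 52.000°) → follower=(2.000, -16.000, 82.000°)
step 3: Δleader=(8.000, 12.000, 31.000°), disengaged; cmd=(0,0,0) → follower holds at (2.000, -16.000, 82.000°)


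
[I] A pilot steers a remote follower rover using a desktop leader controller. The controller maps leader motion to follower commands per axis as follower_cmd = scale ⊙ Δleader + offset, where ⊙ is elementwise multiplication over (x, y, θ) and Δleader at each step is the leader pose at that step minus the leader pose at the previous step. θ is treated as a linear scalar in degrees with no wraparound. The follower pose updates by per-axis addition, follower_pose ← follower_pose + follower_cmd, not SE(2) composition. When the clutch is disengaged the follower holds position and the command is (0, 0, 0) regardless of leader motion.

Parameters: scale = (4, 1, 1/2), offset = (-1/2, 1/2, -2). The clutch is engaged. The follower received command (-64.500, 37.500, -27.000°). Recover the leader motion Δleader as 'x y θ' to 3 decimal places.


-16.000 37.000 -50.000

axis x: (-64.500 − -1/2) / (4) = -16.000
axis y: (37.500 − 1/2) / (1) = 37.000
axis θ: (-27.000 − -2) / (1/2) = -50.000


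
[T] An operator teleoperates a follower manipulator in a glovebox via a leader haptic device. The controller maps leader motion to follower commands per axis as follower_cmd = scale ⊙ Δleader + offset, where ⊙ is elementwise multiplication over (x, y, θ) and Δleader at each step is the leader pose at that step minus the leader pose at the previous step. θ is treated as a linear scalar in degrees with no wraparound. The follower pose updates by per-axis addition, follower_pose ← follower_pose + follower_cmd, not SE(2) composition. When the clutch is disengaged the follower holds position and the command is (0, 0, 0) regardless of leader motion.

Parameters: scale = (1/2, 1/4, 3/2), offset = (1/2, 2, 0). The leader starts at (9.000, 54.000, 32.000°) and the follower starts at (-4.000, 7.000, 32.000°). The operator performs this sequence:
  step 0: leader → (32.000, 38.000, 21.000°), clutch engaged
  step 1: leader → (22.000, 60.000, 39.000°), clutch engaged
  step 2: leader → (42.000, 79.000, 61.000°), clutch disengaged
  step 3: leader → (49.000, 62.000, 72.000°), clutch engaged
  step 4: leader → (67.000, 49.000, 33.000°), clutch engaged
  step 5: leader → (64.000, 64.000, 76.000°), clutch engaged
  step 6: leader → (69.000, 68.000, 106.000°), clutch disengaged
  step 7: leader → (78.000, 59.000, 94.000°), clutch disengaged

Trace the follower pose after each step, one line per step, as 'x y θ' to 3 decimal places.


step 0: Δleader=(23.000, -16.000, -11.000°), engaged; cmd=(12.000, -2.000, -16.500°) → follower=(8.000, 5.000, 15.500°)
step 1: Δleader=(-10.000, 22.000, 18.000°), engaged; cmd=(-4.500, 7.500, 27.000°) → follower=(3.500, 12.500, 42.500°)
step 2: Δleader=(20.000, 19.000, 22.000°), disengaged; cmd=(0,0,0) → follower holds at (3.500, 12.500, 42.500°)
step 3: Δleader=(7.000, -17.000, 11.000°), engaged; cmd=(4.000, -2.250, 16.500°) → follower=(7.500, 10.250, 59.000°)
step 4: Δleader=(18.000, -13.000, -39.000°), engaged; cmd=(9.500, -1.250, -58.500°) → follower=(17.000, 9.000, 0.500°)
step 5: Δleader=(-3.000, 15.000, 43.000°), engaged; cmd=(-1.000, 5.750, 64.500°) → follower=(16.000, 14.750, 65.000°)
step 6: Δleader=(5.000, 4.000, 30.000°), disengaged; cmd=(0,0,0) → follower holds at (16.000, 14.750, 65.000°)
step 7: Δleader=(9.000, -9.000, -12.000°), disengaged; cmd=(0,0,0) → follower holds at (16.000, 14.750, 65.000°)

8.000 5.000 15.500
3.500 12.500 42.500
3.500 12.500 42.500
7.500 10.250 59.000
17.000 9.000 0.500
16.000 14.750 65.000
16.000 14.750 65.000
16.000 14.750 65.000


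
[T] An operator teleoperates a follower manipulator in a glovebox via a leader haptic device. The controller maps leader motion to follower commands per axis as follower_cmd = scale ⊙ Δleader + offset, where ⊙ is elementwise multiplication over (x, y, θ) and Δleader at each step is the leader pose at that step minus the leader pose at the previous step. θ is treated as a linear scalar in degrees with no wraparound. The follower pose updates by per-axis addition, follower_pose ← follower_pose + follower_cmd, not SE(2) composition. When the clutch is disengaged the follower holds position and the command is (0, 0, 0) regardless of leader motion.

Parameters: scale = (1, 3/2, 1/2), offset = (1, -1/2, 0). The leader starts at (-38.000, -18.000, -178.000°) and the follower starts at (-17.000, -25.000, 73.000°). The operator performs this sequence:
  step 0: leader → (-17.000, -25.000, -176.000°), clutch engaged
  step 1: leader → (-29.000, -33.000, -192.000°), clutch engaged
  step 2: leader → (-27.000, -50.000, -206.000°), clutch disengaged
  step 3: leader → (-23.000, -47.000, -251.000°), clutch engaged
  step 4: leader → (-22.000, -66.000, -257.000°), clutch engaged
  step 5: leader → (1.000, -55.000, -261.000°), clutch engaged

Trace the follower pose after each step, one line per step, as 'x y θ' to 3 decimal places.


5.000 -36.000 74.000
-6.000 -48.500 66.000
-6.000 -48.500 66.000
-1.000 -44.500 43.500
1.000 -73.500 40.500
25.000 -57.500 38.500

step 0: Δleader=(21.000, -7.000, 2.000°), engaged; cmd=(22.000, -11.000, 1.000°) → follower=(5.000, -36.000, 74.000°)
step 1: Δleader=(-12.000, -8.000, -16.000°), engaged; cmd=(-11.000, -12.500, -8.000°) → follower=(-6.000, -48.500, 66.000°)
step 2: Δleader=(2.000, -17.000, -14.000°), disengaged; cmd=(0,0,0) → follower holds at (-6.000, -48.500, 66.000°)
step 3: Δleader=(4.000, 3.000, -45.000°), engaged; cmd=(5.000, 4.000, -22.500°) → follower=(-1.000, -44.500, 43.500°)
step 4: Δleader=(1.000, -19.000, -6.000°), engaged; cmd=(2.000, -29.000, -3.000°) → follower=(1.000, -73.500, 40.500°)
step 5: Δleader=(23.000, 11.000, -4.000°), engaged; cmd=(24.000, 16.000, -2.000°) → follower=(25.000, -57.500, 38.500°)


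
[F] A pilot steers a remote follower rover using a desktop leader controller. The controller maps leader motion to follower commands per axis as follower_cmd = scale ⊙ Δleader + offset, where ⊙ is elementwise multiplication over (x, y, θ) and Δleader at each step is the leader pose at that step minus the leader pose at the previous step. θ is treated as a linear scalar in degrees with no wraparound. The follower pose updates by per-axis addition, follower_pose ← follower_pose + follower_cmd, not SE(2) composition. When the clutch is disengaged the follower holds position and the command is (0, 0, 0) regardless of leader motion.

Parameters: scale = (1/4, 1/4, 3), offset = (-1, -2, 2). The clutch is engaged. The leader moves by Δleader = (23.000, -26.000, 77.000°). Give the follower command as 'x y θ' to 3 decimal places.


axis x: 1/4·23.000 + -1 = 4.750
axis y: 1/4·-26.000 + -2 = -8.500
axis θ: 3·77.000 + 2 = 233.000

4.750 -8.500 233.000


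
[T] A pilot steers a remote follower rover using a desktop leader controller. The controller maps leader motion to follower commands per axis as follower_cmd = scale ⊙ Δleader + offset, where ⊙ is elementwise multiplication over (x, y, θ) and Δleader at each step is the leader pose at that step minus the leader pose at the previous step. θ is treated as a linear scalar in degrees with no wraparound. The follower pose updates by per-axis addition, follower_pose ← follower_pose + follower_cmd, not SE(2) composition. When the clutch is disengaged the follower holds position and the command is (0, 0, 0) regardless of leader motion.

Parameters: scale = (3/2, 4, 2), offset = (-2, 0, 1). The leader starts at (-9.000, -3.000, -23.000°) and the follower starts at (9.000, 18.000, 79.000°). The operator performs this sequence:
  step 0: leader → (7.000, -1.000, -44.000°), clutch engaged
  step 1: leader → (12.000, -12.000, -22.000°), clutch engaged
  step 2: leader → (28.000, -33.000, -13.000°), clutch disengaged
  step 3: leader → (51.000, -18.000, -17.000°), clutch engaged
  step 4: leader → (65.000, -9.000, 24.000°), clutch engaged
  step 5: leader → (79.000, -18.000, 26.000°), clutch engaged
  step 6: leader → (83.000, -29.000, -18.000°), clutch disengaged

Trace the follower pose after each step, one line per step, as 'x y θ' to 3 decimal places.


step 0: Δleader=(16.000, 2.000, -21.000°), engaged; cmd=(22.000, 8.000, -41.000°) → follower=(31.000, 26.000, 38.000°)
step 1: Δleader=(5.000, -11.000, 22.000°), engaged; cmd=(5.500, -44.000, 45.000°) → follower=(36.500, -18.000, 83.000°)
step 2: Δleader=(16.000, -21.000, 9.000°), disengaged; cmd=(0,0,0) → follower holds at (36.500, -18.000, 83.000°)
step 3: Δleader=(23.000, 15.000, -4.000°), engaged; cmd=(32.500, 60.000, -7.000°) → follower=(69.000, 42.000, 76.000°)
step 4: Δleader=(14.000, 9.000, 41.000°), engaged; cmd=(19.000, 36.000, 83.000°) → follower=(88.000, 78.000, 159.000°)
step 5: Δleader=(14.000, -9.000, 2.000°), engaged; cmd=(19.000, -36.000, 5.000°) → follower=(107.000, 42.000, 164.000°)
step 6: Δleader=(4.000, -11.000, -44.000°), disengaged; cmd=(0,0,0) → follower holds at (107.000, 42.000, 164.000°)

31.000 26.000 38.000
36.500 -18.000 83.000
36.500 -18.000 83.000
69.000 42.000 76.000
88.000 78.000 159.000
107.000 42.000 164.000
107.000 42.000 164.000


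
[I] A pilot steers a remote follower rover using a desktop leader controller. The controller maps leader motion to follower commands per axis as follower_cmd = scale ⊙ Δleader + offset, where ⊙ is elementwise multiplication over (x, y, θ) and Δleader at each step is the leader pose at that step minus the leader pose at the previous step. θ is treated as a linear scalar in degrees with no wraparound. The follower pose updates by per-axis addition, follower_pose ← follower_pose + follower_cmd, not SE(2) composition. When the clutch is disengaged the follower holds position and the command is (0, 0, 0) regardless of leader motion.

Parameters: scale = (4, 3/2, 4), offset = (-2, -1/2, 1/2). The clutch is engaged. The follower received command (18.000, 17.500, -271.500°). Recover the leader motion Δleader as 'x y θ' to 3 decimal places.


axis x: (18.000 − -2) / (4) = 5.000
axis y: (17.500 − -1/2) / (3/2) = 12.000
axis θ: (-271.500 − 1/2) / (4) = -68.000

5.000 12.000 -68.000


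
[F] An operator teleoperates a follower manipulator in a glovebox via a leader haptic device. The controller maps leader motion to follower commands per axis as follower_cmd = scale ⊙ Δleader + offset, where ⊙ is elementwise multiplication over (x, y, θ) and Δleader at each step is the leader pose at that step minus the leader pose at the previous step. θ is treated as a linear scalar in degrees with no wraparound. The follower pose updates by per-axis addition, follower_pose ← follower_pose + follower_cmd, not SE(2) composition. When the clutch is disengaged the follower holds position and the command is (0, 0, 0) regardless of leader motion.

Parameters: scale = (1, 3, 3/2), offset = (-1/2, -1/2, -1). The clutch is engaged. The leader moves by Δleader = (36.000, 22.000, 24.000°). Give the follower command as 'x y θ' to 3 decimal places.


35.500 65.500 35.000

axis x: 1·36.000 + -1/2 = 35.500
axis y: 3·22.000 + -1/2 = 65.500
axis θ: 3/2·24.000 + -1 = 35.000


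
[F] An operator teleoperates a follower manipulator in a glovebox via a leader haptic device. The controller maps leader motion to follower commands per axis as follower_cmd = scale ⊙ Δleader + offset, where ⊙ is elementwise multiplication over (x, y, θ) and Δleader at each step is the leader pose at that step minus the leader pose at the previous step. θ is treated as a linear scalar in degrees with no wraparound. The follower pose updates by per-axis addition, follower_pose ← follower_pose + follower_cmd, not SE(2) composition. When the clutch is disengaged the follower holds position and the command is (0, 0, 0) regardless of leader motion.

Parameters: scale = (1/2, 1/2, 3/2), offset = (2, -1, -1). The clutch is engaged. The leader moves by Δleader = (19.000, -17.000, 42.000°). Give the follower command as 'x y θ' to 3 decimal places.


11.500 -9.500 62.000

axis x: 1/2·19.000 + 2 = 11.500
axis y: 1/2·-17.000 + -1 = -9.500
axis θ: 3/2·42.000 + -1 = 62.000


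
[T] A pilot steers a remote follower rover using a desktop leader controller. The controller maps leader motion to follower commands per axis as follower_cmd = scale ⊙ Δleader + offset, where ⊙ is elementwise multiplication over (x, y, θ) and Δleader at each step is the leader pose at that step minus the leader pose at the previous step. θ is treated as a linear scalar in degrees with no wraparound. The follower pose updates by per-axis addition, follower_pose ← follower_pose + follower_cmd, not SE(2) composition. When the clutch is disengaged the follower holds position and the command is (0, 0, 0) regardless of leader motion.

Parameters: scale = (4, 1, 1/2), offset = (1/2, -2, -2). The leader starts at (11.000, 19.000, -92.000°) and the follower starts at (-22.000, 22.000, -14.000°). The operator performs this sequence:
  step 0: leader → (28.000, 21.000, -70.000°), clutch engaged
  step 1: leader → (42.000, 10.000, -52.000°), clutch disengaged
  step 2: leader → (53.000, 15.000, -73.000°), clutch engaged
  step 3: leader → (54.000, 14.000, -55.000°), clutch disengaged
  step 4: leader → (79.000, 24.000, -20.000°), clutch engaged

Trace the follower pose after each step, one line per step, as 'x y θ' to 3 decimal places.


46.500 22.000 -5.000
46.500 22.000 -5.000
91.000 25.000 -17.500
91.000 25.000 -17.500
191.500 33.000 -2.000

step 0: Δleader=(17.000, 2.000, 22.000°), engaged; cmd=(68.500, 0.000, 9.000°) → follower=(46.500, 22.000, -5.000°)
step 1: Δleader=(14.000, -11.000, 18.000°), disengaged; cmd=(0,0,0) → follower holds at (46.500, 22.000, -5.000°)
step 2: Δleader=(11.000, 5.000, -21.000°), engaged; cmd=(44.500, 3.000, -12.500°) → follower=(91.000, 25.000, -17.500°)
step 3: Δleader=(1.000, -1.000, 18.000°), disengaged; cmd=(0,0,0) → follower holds at (91.000, 25.000, -17.500°)
step 4: Δleader=(25.000, 10.000, 35.000°), engaged; cmd=(100.500, 8.000, 15.500°) → follower=(191.500, 33.000, -2.000°)
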